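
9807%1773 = 942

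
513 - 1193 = -680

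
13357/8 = 1669 + 5/8 ≈ 1669.63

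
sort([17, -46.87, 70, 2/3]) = [-46.87, 2/3, 17, 70]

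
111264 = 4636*24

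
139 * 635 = 88265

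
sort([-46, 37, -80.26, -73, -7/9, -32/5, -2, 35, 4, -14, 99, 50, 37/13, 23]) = [-80.26, -73, -46, -14, -32/5, -2, -7/9, 37/13, 4, 23, 35, 37, 50, 99]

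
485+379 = 864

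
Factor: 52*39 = 2^2*3^1*13^2 = 2028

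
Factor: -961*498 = -1*2^1*3^1*31^2*83^1 = -478578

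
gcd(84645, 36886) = 1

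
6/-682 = -3/341 ≈ -0.00880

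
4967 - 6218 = -1251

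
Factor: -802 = -1 * 2^1 * 401^1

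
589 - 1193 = -604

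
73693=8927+64766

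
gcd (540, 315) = 45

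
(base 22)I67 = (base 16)2293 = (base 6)104551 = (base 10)8851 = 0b10001010010011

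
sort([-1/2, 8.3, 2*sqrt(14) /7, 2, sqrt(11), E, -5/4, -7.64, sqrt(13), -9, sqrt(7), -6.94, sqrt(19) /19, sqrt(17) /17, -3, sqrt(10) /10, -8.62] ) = [-9, -8.62, -7.64, -6.94, -3, -5/4, -1/2, sqrt(19) /19, sqrt(17) /17, sqrt(10) /10, 2*sqrt(14) /7, 2, sqrt(7), E, sqrt(11), sqrt(13), 8.3] 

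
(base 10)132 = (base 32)44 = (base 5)1012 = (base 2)10000100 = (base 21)66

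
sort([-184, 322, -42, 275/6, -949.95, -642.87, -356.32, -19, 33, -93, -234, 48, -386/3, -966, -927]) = [-966, -949.95, -927, -642.87, -356.32, -234, -184, -386/3, -93, -42, -19, 33, 275/6, 48, 322]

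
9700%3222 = 34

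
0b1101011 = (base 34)35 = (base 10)107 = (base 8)153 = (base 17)65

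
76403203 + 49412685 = 125815888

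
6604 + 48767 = 55371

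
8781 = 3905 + 4876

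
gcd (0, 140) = 140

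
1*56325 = 56325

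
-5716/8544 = -1429/2136≈-0.669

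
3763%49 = 39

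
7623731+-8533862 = -910131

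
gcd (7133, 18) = 1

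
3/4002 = 1/1334 ≈ 0.000750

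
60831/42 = 1448 + 5/14 ≈ 1448.36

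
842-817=25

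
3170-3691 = -521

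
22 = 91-69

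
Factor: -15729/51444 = -1*2^(-2)*3^(-1)*7^2*107^1*1429^(-1) = -5243/17148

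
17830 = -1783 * (-10)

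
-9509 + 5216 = -4293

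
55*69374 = 3815570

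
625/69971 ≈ 0.00893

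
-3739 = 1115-4854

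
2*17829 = 35658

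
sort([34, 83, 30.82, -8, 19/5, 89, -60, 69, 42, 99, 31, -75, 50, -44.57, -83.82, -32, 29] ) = [-83.82, -75, -60, -44.57, -32, -8, 19/5, 29, 30.82, 31, 34, 42, 50, 69, 83, 89, 99] 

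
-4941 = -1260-3681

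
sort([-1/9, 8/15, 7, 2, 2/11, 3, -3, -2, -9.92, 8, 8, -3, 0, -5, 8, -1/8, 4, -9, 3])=[-9.92, -9, -5, -3, -3, -2, -1/8, -1/9, 0, 2/11, 8/15, 2, 3, 3, 4, 7, 8, 8, 8]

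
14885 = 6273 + 8612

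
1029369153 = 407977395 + 621391758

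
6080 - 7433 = -1353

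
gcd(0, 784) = 784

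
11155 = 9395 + 1760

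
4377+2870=7247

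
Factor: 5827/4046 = 2^(-1) * 7^(-1) * 17^(-2) * 5827^1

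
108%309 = 108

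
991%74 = 29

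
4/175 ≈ 0.0229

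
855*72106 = 61650630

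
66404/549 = 120 + 524/549 ≈ 120.95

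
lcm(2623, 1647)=70821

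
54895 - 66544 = -11649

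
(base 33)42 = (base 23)5j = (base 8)206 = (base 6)342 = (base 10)134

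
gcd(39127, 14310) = 1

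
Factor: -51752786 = -1 * 2^1 * 317^1 * 81629^1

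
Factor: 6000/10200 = 2^1*5^1*17^(-1) = 10/17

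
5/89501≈0.0000559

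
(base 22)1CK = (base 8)1400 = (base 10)768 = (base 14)3CC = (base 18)26C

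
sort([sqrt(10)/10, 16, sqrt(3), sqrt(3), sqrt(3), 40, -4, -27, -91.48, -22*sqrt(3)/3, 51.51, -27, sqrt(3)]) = [-91.48, -27, -27, -22*sqrt(3)/3, -4, sqrt(10)/10, sqrt(3), sqrt(3), sqrt(3), sqrt(3), 16, 40, 51.51]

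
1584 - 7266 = -5682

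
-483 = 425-908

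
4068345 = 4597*885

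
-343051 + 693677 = 350626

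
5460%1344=84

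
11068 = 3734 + 7334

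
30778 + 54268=85046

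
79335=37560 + 41775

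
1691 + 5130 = 6821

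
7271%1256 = 991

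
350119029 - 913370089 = -563251060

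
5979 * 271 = 1620309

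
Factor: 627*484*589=2^2*3^1*11^3*19^2*31^1=178742652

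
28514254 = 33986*839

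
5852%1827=371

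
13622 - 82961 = -69339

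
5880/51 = 1960/17 ≈ 115.29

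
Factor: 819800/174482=2^2*5^2*7^(-1)*11^(-2)*103^(-1)*4099^1=409900/87241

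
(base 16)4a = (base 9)82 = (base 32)2a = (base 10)74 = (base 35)24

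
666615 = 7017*95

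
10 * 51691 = 516910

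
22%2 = 0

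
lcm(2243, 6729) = 6729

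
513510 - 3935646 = -3422136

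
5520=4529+991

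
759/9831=253/3277 ≈ 0.0772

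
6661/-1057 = -6 - 319/1057 ≈ -6.30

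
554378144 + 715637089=1270015233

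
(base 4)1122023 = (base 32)5kb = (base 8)13213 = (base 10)5771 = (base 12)340b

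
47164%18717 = 9730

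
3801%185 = 101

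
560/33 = 16 + 32/33 ≈ 16.97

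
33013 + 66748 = 99761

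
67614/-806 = -83 - 358/403 ≈ -83.89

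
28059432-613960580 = -585901148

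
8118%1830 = 798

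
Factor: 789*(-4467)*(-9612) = 2^2*3^5*89^1*263^1*1489^1 = 33877138356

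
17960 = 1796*10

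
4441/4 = 1110 + 1/4 = 1110.25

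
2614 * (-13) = -33982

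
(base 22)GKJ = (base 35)6OD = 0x200B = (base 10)8203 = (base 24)E5J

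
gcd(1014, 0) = 1014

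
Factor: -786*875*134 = -1*2^2*3^1*5^3*7^1*67^1*131^1 = -92158500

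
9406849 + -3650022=5756827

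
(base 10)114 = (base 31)3l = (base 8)162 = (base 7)222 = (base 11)a4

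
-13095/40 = -327-3/8 ≈ -327.38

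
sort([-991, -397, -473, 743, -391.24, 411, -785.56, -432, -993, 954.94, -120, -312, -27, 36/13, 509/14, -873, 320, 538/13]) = [-993, -991, -873, -785.56, -473, -432, -397, -391.24, -312, -120, -27, 36/13, 509/14, 538/13, 320, 411, 743, 954.94]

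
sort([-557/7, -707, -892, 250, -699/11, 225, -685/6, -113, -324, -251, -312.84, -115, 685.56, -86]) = [-892, -707, -324, -312.84, -251, -115, -685/6, -113, -86, -557/7, -699/11, 225, 250, 685.56]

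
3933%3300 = 633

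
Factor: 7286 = 2^1*3643^1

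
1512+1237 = 2749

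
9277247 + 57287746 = 66564993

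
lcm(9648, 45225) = 723600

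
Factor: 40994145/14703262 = 2^(-1)*3^2*5^1*7^(-1)*910981^1*1050233^(-1) 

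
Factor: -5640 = -1*2^3*3^1*5^1*47^1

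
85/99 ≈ 0.859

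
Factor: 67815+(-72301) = -1*2^1*2243^1 = -4486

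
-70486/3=-23495 - 1/3 ≈ -23495.33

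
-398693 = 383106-781799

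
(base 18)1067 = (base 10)5947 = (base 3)22011021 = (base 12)3537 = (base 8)13473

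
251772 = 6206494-5954722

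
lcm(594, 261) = 17226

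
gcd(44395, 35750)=65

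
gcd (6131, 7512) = 1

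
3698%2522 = 1176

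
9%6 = 3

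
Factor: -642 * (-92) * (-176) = -1 * 2^7 * 3^1 * 11^1 * 23^1 * 107^1 = -10395264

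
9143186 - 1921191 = 7221995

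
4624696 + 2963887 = 7588583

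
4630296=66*70156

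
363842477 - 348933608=14908869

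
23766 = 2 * 11883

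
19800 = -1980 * (-10)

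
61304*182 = 11157328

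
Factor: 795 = 3^1 * 5^1 * 53^1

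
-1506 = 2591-4097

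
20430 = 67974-47544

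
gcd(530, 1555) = 5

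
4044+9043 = 13087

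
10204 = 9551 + 653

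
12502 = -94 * (-133) 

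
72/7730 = 36/3865 ≈ 0.00931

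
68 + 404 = 472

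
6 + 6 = 12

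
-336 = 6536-6872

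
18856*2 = 37712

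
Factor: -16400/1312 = -1 * 2^(-1) * 5^2 = -25/2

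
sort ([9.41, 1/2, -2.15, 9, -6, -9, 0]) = [-9, -6, -2.15, 0, 1/2, 9, 9.41]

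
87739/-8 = -10967 - 3/8 ≈ -10967.38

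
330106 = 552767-222661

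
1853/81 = 22 + 71/81≈22.88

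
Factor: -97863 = -1 * 3^1 * 32621^1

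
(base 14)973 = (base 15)845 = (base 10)1865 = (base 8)3511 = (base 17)67c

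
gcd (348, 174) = 174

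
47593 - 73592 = -25999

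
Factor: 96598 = 2^1 * 48299^1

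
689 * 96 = 66144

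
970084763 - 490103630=479981133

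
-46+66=20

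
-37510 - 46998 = -84508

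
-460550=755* (-610)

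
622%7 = 6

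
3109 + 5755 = 8864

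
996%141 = 9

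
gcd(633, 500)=1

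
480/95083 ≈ 0.00505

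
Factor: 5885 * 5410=2^1 * 5^2 * 11^1 * 107^1 * 541^1=31837850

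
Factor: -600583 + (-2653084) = -1*31^1*103^1*1019^1 = -3253667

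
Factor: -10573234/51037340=-1 * 2^(-1) * 5^(-1) * 7^1 * 19^1 * 39749^1 * 2551867^(-1)=-5286617/25518670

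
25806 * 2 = 51612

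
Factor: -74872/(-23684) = 2^1*7^2*31^(-1) = 98/31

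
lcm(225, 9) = 225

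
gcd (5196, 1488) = 12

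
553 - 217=336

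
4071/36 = 113 + 1/12 ≈ 113.08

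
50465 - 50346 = 119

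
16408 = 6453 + 9955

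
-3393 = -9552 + 6159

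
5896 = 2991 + 2905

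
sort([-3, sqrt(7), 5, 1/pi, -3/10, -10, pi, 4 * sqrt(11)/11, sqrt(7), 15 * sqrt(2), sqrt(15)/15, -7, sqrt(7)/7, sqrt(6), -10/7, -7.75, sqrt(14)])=[-10, -7.75, -7, -3, -10/7, -3/10, sqrt(15)/15, 1/pi, sqrt(7)/7, 4 * sqrt(11)/11, sqrt(6), sqrt(7), sqrt(7), pi, sqrt(14), 5, 15 * sqrt(2)]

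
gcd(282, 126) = 6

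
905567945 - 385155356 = 520412589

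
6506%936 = 890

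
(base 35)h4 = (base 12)41b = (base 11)4a5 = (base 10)599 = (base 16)257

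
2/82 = 1/41 ≈ 0.0244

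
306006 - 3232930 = -2926924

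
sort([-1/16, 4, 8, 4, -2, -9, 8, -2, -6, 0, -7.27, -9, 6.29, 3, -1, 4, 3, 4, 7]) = [-9, -9, -7.27, -6, -2, -2, -1, -1/16, 0, 3, 3, 4, 4, 4, 4, 6.29, 7, 8, 8]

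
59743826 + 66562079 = 126305905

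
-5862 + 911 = -4951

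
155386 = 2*77693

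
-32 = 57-89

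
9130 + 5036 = 14166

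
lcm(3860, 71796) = 358980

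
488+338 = 826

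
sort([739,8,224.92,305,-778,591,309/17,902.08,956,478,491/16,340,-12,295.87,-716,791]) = [-778,-716,-12,8,309/17,491/16,224.92,295.87,305,340,478,591,739,791,902.08,956]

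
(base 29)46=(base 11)101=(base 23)57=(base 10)122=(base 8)172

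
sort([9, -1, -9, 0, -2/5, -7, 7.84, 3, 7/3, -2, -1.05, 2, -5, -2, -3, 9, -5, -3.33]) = [-9, -7, -5, -5, -3.33, -3, -2, -2, -1.05, -1, -2/5, 0, 2, 7/3, 3, 7.84, 9, 9]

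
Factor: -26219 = -1 * 157^1 * 167^1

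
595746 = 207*2878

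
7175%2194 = 593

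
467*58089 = 27127563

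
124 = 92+32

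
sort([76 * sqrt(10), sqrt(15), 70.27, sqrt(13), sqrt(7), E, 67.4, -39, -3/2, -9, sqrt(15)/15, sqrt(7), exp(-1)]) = [-39, -9, -3/2, sqrt(15)/15, exp(-1), sqrt(7), sqrt(7), E, sqrt(13), sqrt(15), 67.4, 70.27, 76 * sqrt(10)]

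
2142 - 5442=-3300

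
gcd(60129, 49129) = 1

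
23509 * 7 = 164563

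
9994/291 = 34 + 100/291 ≈ 34.34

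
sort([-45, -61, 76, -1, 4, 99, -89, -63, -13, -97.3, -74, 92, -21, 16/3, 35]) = [-97.3, -89, -74, -63, -61, -45, -21, -13, -1, 4, 16/3, 35, 76, 92, 99]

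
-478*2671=-1276738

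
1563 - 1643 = -80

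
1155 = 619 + 536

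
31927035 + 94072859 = 125999894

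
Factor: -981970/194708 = -1*2^ (-1)*5^1*11^1*79^1*113^1*48677^ (-1) = -490985/97354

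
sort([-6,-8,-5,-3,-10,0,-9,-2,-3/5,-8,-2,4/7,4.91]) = [-10,-9,-8,-8,-6,-5,-3,-2,-2,-3/5,0,4/7,4.91]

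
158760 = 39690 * 4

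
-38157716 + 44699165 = 6541449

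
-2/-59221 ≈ 0.0000338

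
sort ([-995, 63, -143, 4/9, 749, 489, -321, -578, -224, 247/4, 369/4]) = [-995, -578, -321, -224, -143, 4/9, 247/4, 63, 369/4, 489, 749]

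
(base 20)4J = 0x63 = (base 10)99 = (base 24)43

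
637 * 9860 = 6280820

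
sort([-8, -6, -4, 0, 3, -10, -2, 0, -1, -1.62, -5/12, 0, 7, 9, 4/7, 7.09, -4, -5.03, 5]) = [-10, -8, -6, -5.03, -4, -4, -2, -1.62, -1, -5/12, 0, 0, 0, 4/7, 3, 5, 7, 7.09, 9]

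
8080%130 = 20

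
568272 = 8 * 71034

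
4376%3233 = 1143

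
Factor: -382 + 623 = 241^1 = 241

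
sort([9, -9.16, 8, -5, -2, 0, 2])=[-9.16, -5, -2, 0, 2, 8, 9]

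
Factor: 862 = 2^1 * 431^1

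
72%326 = 72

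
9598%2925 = 823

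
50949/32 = 1592 + 5/32 ≈ 1592.16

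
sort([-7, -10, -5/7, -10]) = [-10, -10, -7, -5/7]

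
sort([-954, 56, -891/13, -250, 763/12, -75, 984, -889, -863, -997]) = [-997, -954, -889, -863, -250, -75, -891/13, 56, 763/12, 984]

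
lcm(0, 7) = 0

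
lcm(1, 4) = 4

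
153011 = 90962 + 62049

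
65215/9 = 7246 + 1/9 ≈ 7246.11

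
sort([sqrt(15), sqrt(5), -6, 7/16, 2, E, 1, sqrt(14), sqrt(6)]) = [-6, 7/16, 1, 2, sqrt(5), sqrt(6), E, sqrt(14), sqrt(15)]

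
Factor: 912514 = 2^1 * 29^1 * 15733^1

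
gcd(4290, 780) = 390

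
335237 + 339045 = 674282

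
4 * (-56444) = -225776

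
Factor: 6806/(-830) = -1 * 5^(-1) * 41^1 = -41/5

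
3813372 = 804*4743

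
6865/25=274 + 3/5=274.60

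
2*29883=59766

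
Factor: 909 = 3^2 * 101^1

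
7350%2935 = 1480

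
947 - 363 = 584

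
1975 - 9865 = -7890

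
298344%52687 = 34909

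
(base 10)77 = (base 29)2j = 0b1001101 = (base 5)302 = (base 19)41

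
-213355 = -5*42671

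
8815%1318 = 907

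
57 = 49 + 8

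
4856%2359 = 138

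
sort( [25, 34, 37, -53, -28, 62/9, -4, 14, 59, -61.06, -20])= [-61.06, -53, -28, -20, -4, 62/9, 14, 25, 34, 37, 59]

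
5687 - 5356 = 331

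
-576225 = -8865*65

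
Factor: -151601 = -1*19^1*79^1*101^1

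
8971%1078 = 347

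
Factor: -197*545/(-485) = 97^(-1)*109^1*197^1 = 21473/97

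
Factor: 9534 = 2^1*3^1*7^1*227^1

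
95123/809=117+470/809 ≈ 117.58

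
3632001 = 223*16287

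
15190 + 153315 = 168505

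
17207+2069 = 19276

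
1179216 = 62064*19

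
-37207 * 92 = -3423044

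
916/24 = 229/6 ≈ 38.17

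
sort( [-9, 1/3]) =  [-9, 1/3]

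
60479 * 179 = 10825741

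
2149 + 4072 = 6221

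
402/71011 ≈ 0.00566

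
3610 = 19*190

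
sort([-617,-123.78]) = [-617,-123.78]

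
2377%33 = 1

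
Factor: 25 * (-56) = -1 * 2^3 * 5^2 * 7^1 = -1400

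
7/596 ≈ 0.0117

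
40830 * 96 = 3919680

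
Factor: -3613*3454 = -1*2^1*11^1*157^1*3613^1 = -12479302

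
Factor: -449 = -1 * 449^1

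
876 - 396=480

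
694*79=54826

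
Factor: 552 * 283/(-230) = -1 * 2^2 * 3^1 * 5^(-1) * 283^1 = -3396/5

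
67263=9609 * 7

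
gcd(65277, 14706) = 9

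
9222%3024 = 150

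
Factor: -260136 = -1*2^3*3^2*3613^1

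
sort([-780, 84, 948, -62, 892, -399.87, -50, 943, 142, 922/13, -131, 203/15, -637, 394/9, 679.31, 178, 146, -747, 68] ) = [-780, -747, -637, -399.87, -131, -62, -50, 203/15, 394/9, 68, 922/13, 84, 142, 146, 178, 679.31, 892, 943, 948] 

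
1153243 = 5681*203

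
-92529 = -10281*9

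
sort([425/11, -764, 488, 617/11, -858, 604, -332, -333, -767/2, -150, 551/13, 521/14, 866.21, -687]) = [-858, -764, -687, -767/2, -333, -332, -150, 521/14, 425/11, 551/13, 617/11, 488, 604, 866.21]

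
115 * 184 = 21160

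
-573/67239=-191/22413 ≈ -0.00852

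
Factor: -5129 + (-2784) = -1 * 41^1 * 193^1 = -7913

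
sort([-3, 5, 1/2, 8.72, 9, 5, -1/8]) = [-3, -1/8, 1/2, 5, 5, 8.72, 9]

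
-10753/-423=25 + 178/423 ≈ 25.42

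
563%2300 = 563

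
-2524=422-2946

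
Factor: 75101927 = 19^1 * 3952733^1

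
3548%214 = 124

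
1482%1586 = 1482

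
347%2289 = 347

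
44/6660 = 11/1665 ≈ 0.00661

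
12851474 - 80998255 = -68146781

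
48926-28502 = 20424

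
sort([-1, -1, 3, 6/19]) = [-1, -1, 6/19, 3]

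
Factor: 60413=60413^1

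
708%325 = 58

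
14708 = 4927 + 9781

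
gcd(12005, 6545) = 35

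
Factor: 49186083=3^1*17^1*964433^1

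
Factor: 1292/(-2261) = -1*2^2*7^(-1) = -4/7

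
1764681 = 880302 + 884379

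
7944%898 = 760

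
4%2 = 0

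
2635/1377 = 1 + 74/81 ≈ 1.91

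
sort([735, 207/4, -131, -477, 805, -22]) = [-477, -131, -22, 207/4, 735, 805]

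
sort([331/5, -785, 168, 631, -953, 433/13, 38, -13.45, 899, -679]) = [-953, -785, -679, -13.45, 433/13, 38, 331/5, 168, 631, 899]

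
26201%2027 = 1877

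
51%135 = 51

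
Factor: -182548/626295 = -1*2^2*3^(-1)*5^(-1)*43^(-1)*47^1 = -188/645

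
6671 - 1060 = 5611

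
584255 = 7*83465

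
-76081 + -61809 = -137890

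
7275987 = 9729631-2453644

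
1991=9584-7593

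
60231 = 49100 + 11131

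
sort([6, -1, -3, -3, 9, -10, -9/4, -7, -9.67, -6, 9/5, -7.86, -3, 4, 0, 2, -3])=[-10, -9.67, -7.86, -7, -6, -3, -3, -3, -3, -9/4, -1, 0, 9/5, 2, 4, 6, 9]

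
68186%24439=19308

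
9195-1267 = 7928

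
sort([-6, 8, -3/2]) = [-6, -3/2, 8]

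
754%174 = 58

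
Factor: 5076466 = 2^1*167^1*15199^1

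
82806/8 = 10350 + 3/4 = 10350.75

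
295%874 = 295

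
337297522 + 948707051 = 1286004573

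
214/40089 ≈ 0.00534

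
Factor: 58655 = 5^1*11731^1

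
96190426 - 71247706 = 24942720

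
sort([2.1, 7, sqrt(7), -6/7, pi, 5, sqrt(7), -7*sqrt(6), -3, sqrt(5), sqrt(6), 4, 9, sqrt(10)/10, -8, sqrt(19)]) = [-7*sqrt(6), -8, -3, -6/7, sqrt(10)/10, 2.1, sqrt(5), sqrt(6), sqrt(7), sqrt(7), pi, 4, sqrt(19), 5, 7, 9]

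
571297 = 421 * 1357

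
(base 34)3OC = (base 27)5O3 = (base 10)4296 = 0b1000011001000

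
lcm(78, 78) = 78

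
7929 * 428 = 3393612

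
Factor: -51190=-1*2^1*5^1*5119^1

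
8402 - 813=7589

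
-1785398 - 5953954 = -7739352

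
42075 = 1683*25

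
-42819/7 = -6117 = -6117.00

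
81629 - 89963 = -8334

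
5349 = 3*1783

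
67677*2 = 135354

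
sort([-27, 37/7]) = [-27, 37/7]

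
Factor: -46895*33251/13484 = -1*2^(-2)*5^1*41^1*83^1*113^1*811^1*3371^(-1) = -1559305645/13484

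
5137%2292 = 553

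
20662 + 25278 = 45940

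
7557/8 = 944 + 5/8 ≈ 944.63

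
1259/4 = 314 + 3/4 = 314.75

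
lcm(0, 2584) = 0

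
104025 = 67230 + 36795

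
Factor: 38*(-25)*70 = -1*2^2*5^3*7^1*19^1 = -66500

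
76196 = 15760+60436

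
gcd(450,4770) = 90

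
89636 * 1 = 89636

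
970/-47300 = -97/4730 ≈ -0.0205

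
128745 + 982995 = 1111740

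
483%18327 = 483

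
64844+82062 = 146906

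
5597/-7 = -799 - 4/7 ≈ -799.57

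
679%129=34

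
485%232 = 21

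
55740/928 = 60+15/232 ≈ 60.06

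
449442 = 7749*58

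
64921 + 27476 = 92397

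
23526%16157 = 7369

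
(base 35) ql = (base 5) 12211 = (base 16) 3a3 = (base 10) 931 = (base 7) 2500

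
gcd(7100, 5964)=284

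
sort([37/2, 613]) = [37/2, 613]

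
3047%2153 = 894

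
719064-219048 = 500016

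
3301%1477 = 347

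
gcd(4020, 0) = 4020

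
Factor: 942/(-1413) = -1 * 2^1 * 3^(-1) = -2/3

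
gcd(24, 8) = 8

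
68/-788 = -17/197 ≈ -0.0863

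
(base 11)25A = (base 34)91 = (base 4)10303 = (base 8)463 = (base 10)307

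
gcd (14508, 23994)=558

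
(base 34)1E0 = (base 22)384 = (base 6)11320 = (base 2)11001100000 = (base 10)1632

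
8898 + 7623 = 16521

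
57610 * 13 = 748930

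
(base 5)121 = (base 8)44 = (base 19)1h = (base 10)36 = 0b100100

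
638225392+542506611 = 1180732003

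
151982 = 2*75991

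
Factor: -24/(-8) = 3^1 = 3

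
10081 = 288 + 9793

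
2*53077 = 106154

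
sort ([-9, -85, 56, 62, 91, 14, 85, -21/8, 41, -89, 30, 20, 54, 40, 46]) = [-89, -85, -9, -21/8, 14, 20, 30, 40, 41, 46, 54, 56, 62, 85, 91]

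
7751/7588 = 1 + 163/7588 ≈ 1.02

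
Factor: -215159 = -1*7^2*4391^1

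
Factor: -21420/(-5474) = 2^1 * 3^2 * 5^1 * 23^(-1) = 90/23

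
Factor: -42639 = -1 * 3^1 * 61^1 * 233^1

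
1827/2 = 913+1/2 = 913.50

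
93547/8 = 11693 + 3/8 ≈ 11693.38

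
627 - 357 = 270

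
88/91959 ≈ 0.000957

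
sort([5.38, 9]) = [5.38, 9]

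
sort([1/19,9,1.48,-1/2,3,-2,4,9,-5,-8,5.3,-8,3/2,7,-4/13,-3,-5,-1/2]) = [-8,-8,-5,-5,-3,-2,-1/2,-1/2,-4/13,1/19,1.48,3/2,3,4,5.3,7,9,9]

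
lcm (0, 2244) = 0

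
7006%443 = 361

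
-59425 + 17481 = -41944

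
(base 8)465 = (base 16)135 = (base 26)bn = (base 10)309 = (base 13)1aa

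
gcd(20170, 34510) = 10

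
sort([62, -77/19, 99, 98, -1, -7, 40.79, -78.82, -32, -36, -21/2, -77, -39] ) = [-78.82, -77, -39, -36, -32, -21/2, -7, -77/19, -1, 40.79, 62, 98, 99] 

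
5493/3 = 1831 = 1831.00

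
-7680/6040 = -1-41/151 ≈ -1.27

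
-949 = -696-253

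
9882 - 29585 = -19703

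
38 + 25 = 63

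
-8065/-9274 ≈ 0.870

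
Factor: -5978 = -1 * 2^1 * 7^2 * 61^1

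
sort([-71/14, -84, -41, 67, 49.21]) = [-84, -41, -71/14, 49.21, 67]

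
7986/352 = 22+11/16 ≈ 22.69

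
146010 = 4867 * 30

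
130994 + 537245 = 668239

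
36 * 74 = 2664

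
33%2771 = 33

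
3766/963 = 3 + 877/963 ≈ 3.91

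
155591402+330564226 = 486155628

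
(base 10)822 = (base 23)1ch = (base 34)o6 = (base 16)336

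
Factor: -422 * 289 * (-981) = 2^1 * 3^2 * 17^2 * 109^1 * 211^1 = 119640798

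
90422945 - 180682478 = -90259533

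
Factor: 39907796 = 2^2*677^1*14737^1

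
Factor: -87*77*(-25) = 3^1*5^2*7^1*11^1*29^1 = 167475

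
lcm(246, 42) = 1722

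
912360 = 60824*15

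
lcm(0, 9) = 0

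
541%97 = 56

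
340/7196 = 85/1799 ≈ 0.0472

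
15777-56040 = -40263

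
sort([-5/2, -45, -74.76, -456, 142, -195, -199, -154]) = [-456, -199, -195, -154, -74.76, -45, -5/2, 142]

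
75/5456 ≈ 0.0137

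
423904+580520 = 1004424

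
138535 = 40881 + 97654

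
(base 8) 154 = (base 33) 39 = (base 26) 44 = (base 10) 108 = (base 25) 48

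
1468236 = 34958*42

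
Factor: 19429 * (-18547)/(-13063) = 17^1 * 1091^1 * 13063^(-1) * 19429^1 = 360349663/13063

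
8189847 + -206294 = 7983553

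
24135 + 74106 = 98241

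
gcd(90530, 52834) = 2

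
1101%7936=1101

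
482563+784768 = 1267331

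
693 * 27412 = 18996516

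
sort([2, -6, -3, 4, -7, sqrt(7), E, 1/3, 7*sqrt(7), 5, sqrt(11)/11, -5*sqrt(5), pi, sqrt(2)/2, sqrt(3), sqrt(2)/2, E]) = [-5*sqrt(5), -7, -6, -3, sqrt(11)/11, 1/3, sqrt(2)/2, sqrt(2)/2, sqrt(3), 2, sqrt(7), E, E, pi, 4, 5, 7*sqrt(7)]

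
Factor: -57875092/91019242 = -1*2^1*11^1*61^1*701^(-1)*21563^1*64921^(-1) = -28937546/45509621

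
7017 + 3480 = 10497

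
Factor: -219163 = -1 * 7^1 * 131^1 * 239^1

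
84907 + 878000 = 962907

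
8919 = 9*991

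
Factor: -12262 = -1*2^1*6131^1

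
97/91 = 1 + 6/91 ≈ 1.07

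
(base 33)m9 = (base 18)24f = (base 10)735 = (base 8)1337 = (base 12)513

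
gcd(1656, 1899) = 9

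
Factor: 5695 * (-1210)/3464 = -1 * 2^(-2) * 5^2 * 11^2 * 17^1 * 67^1 * 433^(-1) = -3445475/1732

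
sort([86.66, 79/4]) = [79/4, 86.66]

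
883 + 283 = 1166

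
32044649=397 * 80717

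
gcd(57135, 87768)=3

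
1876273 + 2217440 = 4093713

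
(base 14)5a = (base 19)44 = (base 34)2c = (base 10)80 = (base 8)120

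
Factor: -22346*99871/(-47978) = 7^(-1)*23^(-1)*149^(-1)*11173^1*99871^1 = 1115858683/23989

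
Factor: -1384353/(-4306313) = 3^2 * 11^(-1) * 23^(-1) * 17021^(-1) * 153817^1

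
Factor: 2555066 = 2^1 * 17^1 * 75149^1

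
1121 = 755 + 366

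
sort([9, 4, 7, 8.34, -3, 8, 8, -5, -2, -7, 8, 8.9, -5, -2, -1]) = [-7, -5, -5, -3, -2, -2, -1, 4, 7, 8, 8, 8, 8.34, 8.9, 9]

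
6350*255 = 1619250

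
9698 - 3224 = 6474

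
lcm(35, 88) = 3080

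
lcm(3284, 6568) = 6568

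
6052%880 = 772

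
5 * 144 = 720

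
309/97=3 + 18/97 ≈ 3.19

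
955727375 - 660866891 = 294860484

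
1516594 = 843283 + 673311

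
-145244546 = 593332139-738576685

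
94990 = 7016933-6921943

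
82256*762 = 62679072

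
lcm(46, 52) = 1196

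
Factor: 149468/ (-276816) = -1*2^ (-2)*3^ (-1)*11^1*43^1*73^ (-1) = -473/876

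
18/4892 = 9/2446 ≈ 0.00368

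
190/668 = 95/334 ≈ 0.284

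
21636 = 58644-37008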